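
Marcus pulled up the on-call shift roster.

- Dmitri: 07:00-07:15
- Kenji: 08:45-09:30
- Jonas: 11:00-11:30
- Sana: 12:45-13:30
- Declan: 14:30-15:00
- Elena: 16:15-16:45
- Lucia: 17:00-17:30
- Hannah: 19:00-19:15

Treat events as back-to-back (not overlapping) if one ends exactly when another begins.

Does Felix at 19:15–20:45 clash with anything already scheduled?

No — it doesn't clash with anything

Dmitri: ends 07:15 at or before Felix starts 19:15 → clear.
Kenji: ends 09:30 at or before Felix starts 19:15 → clear.
Jonas: ends 11:30 at or before Felix starts 19:15 → clear.
Sana: ends 13:30 at or before Felix starts 19:15 → clear.
Declan: ends 15:00 at or before Felix starts 19:15 → clear.
Elena: ends 16:45 at or before Felix starts 19:15 → clear.
Lucia: ends 17:30 at or before Felix starts 19:15 → clear.
Hannah: ends 19:15 at or before Felix starts 19:15 → clear.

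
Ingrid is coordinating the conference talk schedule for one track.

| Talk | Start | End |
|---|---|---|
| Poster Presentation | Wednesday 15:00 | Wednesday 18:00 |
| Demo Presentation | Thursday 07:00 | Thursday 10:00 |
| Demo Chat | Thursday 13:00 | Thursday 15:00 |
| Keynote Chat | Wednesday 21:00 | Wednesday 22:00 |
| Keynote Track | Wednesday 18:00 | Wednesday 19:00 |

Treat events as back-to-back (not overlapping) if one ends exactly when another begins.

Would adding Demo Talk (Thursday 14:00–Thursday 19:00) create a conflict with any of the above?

Poster Presentation: ends Wednesday 18:00 at or before Demo Talk starts Thursday 14:00 → clear.
Keynote Track: ends Wednesday 19:00 at or before Demo Talk starts Thursday 14:00 → clear.
Keynote Chat: ends Wednesday 22:00 at or before Demo Talk starts Thursday 14:00 → clear.
Demo Presentation: ends Thursday 10:00 at or before Demo Talk starts Thursday 14:00 → clear.
Demo Chat: starts Thursday 13:00 before Demo Talk ends Thursday 19:00, and ends Thursday 15:00 after Demo Talk starts Thursday 14:00 → overlap.
Demo Talk overlaps Demo Chat.

Yes — it overlaps Demo Chat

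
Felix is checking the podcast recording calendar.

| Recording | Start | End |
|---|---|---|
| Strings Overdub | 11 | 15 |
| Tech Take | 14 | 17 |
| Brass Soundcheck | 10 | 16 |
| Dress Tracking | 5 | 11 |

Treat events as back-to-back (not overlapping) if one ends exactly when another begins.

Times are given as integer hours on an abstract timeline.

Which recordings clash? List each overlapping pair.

Sorted by start: Dress Tracking, Brass Soundcheck, Strings Overdub, Tech Take.
Brass Soundcheck starts before Dress Tracking ends → Dress Tracking and Brass Soundcheck overlap.
Strings Overdub starts exactly when Dress Tracking ends (back-to-back, no overlap); Dress Tracking is clear from here.
Strings Overdub starts before Brass Soundcheck ends → Brass Soundcheck and Strings Overdub overlap.
Tech Take starts before Brass Soundcheck ends → Brass Soundcheck and Tech Take overlap.
Tech Take starts before Strings Overdub ends → Strings Overdub and Tech Take overlap.

Brass Soundcheck & Dress Tracking, Brass Soundcheck & Strings Overdub, Brass Soundcheck & Tech Take, Strings Overdub & Tech Take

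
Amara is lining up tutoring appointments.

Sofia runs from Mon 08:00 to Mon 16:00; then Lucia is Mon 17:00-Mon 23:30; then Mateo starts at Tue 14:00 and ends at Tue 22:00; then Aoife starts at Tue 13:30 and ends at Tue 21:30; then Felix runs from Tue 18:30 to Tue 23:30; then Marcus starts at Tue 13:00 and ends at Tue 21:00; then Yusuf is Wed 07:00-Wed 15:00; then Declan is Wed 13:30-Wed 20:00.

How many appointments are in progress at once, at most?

4

Sweep the timeline, counting +1 at each start and −1 at each end (ends before starts at a tie):
Mon 08:00 start Sofia → 1
Mon 16:00 end Sofia → 0
Mon 17:00 start Lucia → 1
Mon 23:30 end Lucia → 0
Tue 13:00 start Marcus → 1
Tue 13:30 start Aoife → 2
Tue 14:00 start Mateo → 3
Tue 18:30 start Felix → 4
Tue 21:00 end Marcus → 3
Tue 21:30 end Aoife → 2
Tue 22:00 end Mateo → 1
Tue 23:30 end Felix → 0
Wed 07:00 start Yusuf → 1
Wed 13:30 start Declan → 2
Wed 15:00 end Yusuf → 1
Wed 20:00 end Declan → 0
Peak is 4, at Tue 18:30 (Aoife, Felix, Marcus, Mateo).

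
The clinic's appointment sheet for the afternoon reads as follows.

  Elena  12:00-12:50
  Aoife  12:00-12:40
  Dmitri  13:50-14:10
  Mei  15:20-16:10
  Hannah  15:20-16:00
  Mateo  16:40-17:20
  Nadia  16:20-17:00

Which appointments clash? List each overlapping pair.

Sorted by start: Elena, Aoife, Dmitri, Mei, Hannah, Nadia, Mateo.
Aoife starts before Elena ends → Elena and Aoife overlap.
Dmitri starts after Elena ends — done with Elena.
Dmitri starts after Aoife ends — done with Aoife.
Mei starts after Dmitri ends — done with Dmitri.
Hannah starts before Mei ends → Mei and Hannah overlap.
Nadia starts after Mei ends — done with Mei.
Nadia starts after Hannah ends — done with Hannah.
Mateo starts before Nadia ends → Nadia and Mateo overlap.

Aoife & Elena, Hannah & Mei, Mateo & Nadia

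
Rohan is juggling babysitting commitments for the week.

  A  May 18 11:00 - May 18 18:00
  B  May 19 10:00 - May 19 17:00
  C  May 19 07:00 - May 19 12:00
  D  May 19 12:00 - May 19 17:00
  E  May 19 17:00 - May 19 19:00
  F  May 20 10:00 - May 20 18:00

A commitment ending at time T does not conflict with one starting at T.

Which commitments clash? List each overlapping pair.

B & C, B & D

Sorted by start: A, C, B, D, E, F.
C starts after A ends, so A has no further overlaps.
B starts before C ends → C and B overlap.
D starts exactly when C ends (back-to-back, no overlap), so C has no further overlaps.
D starts before B ends → B and D overlap.
E starts exactly when B ends (back-to-back, no overlap), so B has no further overlaps.
E starts exactly when D ends (back-to-back, no overlap), so D has no further overlaps.
F starts after E ends.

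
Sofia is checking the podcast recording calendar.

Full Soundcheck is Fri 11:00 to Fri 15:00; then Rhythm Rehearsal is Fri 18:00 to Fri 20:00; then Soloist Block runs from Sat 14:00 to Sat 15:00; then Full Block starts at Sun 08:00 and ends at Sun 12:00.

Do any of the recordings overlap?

No

Sorted by start: Full Soundcheck, Rhythm Rehearsal, Soloist Block, Full Block.
Rhythm Rehearsal starts after Full Soundcheck ends; Full Soundcheck is clear from here.
Soloist Block starts after Rhythm Rehearsal ends; Rhythm Rehearsal is clear from here.
Full Block starts after Soloist Block ends.
Every pair is clear; the schedule has no overlaps.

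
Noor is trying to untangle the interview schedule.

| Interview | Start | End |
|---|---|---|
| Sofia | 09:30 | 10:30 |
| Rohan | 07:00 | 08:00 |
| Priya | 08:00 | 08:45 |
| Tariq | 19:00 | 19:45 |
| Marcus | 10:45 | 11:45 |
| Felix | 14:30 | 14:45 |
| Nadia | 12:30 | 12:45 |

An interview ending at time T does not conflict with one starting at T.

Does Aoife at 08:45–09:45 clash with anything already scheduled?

Rohan: ends 08:00 at or before Aoife starts 08:45 → clear.
Priya: ends 08:45 at or before Aoife starts 08:45 → clear.
Sofia: starts 09:30 before Aoife ends 09:45, and ends 10:30 after Aoife starts 08:45 → overlap.
Marcus: starts 10:45 at or after Aoife ends 09:45 → clear.
Nadia: starts 12:30 at or after Aoife ends 09:45 → clear.
Felix: starts 14:30 at or after Aoife ends 09:45 → clear.
Tariq: starts 19:00 at or after Aoife ends 09:45 → clear.
Aoife overlaps Sofia.

Yes — it overlaps Sofia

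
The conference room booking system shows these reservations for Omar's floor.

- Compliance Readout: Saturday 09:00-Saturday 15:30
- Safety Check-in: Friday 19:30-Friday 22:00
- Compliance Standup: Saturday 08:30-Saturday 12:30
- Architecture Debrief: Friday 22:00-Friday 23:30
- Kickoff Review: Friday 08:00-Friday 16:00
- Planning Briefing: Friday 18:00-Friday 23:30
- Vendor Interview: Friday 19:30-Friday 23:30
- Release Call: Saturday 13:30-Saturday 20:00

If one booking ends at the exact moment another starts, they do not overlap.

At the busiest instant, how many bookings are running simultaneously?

3

Sweep the timeline, counting +1 at each start and −1 at each end (ends before starts at a tie):
Friday 08:00 start Kickoff Review → 1
Friday 16:00 end Kickoff Review → 0
Friday 18:00 start Planning Briefing → 1
Friday 19:30 start Safety Check-in → 2
Friday 19:30 start Vendor Interview → 3
Friday 22:00 end Safety Check-in → 2
Friday 22:00 start Architecture Debrief → 3
Friday 23:30 end Architecture Debrief → 2
Friday 23:30 end Planning Briefing → 1
Friday 23:30 end Vendor Interview → 0
Saturday 08:30 start Compliance Standup → 1
Saturday 09:00 start Compliance Readout → 2
Saturday 12:30 end Compliance Standup → 1
Saturday 13:30 start Release Call → 2
Saturday 15:30 end Compliance Readout → 1
Saturday 20:00 end Release Call → 0
Peak is 3, at Friday 19:30 (Planning Briefing, Safety Check-in, Vendor Interview).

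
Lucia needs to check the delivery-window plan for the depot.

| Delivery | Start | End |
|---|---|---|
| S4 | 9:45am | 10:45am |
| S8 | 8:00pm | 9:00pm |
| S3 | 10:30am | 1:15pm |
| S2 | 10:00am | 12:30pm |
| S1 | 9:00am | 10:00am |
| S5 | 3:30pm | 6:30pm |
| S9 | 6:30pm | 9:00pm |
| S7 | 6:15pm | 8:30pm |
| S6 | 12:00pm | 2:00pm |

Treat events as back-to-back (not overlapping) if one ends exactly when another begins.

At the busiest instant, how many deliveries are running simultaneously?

Walk through starts and ends in time order (an end at T is processed before a start at T):
9:00am start S1 → 1
9:45am start S4 → 2
10:00am end S1 → 1
10:00am start S2 → 2
10:30am start S3 → 3
10:45am end S4 → 2
12:00pm start S6 → 3
12:30pm end S2 → 2
1:15pm end S3 → 1
2:00pm end S6 → 0
3:30pm start S5 → 1
6:15pm start S7 → 2
6:30pm end S5 → 1
6:30pm start S9 → 2
8:00pm start S8 → 3
8:30pm end S7 → 2
9:00pm end S8 → 1
9:00pm end S9 → 0
Peak is 3, at 10:30am (S2, S3, S4).

3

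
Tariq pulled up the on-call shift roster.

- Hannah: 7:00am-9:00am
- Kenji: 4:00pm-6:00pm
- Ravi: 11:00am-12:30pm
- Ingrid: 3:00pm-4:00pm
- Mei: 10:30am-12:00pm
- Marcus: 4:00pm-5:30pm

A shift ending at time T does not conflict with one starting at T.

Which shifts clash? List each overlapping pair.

Kenji & Marcus, Mei & Ravi

Sorted by start: Hannah, Mei, Ravi, Ingrid, Kenji, Marcus.
Mei starts after Hannah ends, so Hannah has no further overlaps.
Ravi starts before Mei ends → Mei and Ravi overlap.
Ingrid starts after Mei ends, so Mei has no further overlaps.
Ingrid starts after Ravi ends, so Ravi has no further overlaps.
Kenji starts exactly when Ingrid ends (back-to-back, no overlap), so Ingrid has no further overlaps.
Marcus starts before Kenji ends → Kenji and Marcus overlap.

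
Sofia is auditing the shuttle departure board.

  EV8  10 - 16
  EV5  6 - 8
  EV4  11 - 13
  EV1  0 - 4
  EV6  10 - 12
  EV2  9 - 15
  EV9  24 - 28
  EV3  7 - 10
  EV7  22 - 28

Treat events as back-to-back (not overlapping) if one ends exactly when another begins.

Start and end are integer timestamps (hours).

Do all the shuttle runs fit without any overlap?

No

Sorted by start: EV1, EV5, EV3, EV2, EV6, EV8, EV4, EV7, EV9.
EV5 starts after EV1 ends, so EV1 has no further overlaps.
EV3 starts before EV5 ends → EV5 and EV3 overlap.
That's a conflict, so the schedule is not conflict-free.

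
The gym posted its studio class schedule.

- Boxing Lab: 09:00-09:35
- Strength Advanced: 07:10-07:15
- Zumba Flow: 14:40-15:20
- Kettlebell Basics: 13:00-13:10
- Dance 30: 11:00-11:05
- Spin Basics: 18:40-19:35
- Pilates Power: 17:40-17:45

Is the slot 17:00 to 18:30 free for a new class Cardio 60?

Strength Advanced: ends 07:15 at or before Cardio 60 starts 17:00 → clear.
Boxing Lab: ends 09:35 at or before Cardio 60 starts 17:00 → clear.
Dance 30: ends 11:05 at or before Cardio 60 starts 17:00 → clear.
Kettlebell Basics: ends 13:10 at or before Cardio 60 starts 17:00 → clear.
Zumba Flow: ends 15:20 at or before Cardio 60 starts 17:00 → clear.
Pilates Power: starts 17:40 before Cardio 60 ends 18:30, and ends 17:45 after Cardio 60 starts 17:00 → overlap.
Spin Basics: starts 18:40 at or after Cardio 60 ends 18:30 → clear.
Cardio 60 overlaps Pilates Power.

No — it overlaps Pilates Power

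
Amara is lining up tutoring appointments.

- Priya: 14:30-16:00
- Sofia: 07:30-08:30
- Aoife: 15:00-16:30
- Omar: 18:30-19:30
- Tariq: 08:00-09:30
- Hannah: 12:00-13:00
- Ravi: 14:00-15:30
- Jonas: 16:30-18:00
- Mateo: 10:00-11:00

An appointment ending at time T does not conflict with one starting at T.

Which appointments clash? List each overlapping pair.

Aoife & Priya, Aoife & Ravi, Priya & Ravi, Sofia & Tariq

Two intervals overlap when each starts before the other ends.
Sorted by start: Sofia, Tariq, Mateo, Hannah, Ravi, Priya, Aoife, Jonas, Omar.
Tariq starts before Sofia ends → Sofia and Tariq overlap.
Mateo starts after Sofia ends — done with Sofia.
Mateo starts after Tariq ends — done with Tariq.
Hannah starts after Mateo ends — done with Mateo.
Ravi starts after Hannah ends — done with Hannah.
Priya starts before Ravi ends → Ravi and Priya overlap.
Aoife starts before Ravi ends → Ravi and Aoife overlap.
Jonas starts after Ravi ends — done with Ravi.
Aoife starts before Priya ends → Priya and Aoife overlap.
Jonas starts after Priya ends — done with Priya.
Jonas starts exactly when Aoife ends (back-to-back, no overlap) — done with Aoife.
Omar starts after Jonas ends.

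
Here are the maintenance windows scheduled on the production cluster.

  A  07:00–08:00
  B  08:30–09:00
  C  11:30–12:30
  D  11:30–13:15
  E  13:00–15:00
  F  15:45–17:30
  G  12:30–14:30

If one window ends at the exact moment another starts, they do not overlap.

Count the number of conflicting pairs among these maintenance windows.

Check each pair: they overlap iff neither finishes before the other starts.
Sorted by start: A, B, C, D, G, E, F.
B starts after A ends, so nothing later overlaps A either.
C starts after B ends, so nothing later overlaps B either.
D starts before C ends → C and D overlap.
G starts exactly when C ends (back-to-back, no overlap), so nothing later overlaps C either.
G starts before D ends → D and G overlap.
E starts before D ends → D and E overlap.
F starts after D ends.
E starts before G ends → G and E overlap.
F starts after G ends.
F starts after E ends.
Overlapping pairs: C & D, D & E, D & G, E & G — 4 in total.

4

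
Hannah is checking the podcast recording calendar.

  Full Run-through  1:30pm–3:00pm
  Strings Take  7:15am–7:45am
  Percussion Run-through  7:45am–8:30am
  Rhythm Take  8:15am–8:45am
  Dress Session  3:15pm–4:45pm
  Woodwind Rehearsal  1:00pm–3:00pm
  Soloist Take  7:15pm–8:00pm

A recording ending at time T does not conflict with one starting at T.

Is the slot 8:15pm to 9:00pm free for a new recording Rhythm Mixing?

Strings Take: ends 7:45am at or before Rhythm Mixing starts 8:15pm → clear.
Percussion Run-through: ends 8:30am at or before Rhythm Mixing starts 8:15pm → clear.
Rhythm Take: ends 8:45am at or before Rhythm Mixing starts 8:15pm → clear.
Woodwind Rehearsal: ends 3:00pm at or before Rhythm Mixing starts 8:15pm → clear.
Full Run-through: ends 3:00pm at or before Rhythm Mixing starts 8:15pm → clear.
Dress Session: ends 4:45pm at or before Rhythm Mixing starts 8:15pm → clear.
Soloist Take: ends 8:00pm at or before Rhythm Mixing starts 8:15pm → clear.

Yes — the slot is free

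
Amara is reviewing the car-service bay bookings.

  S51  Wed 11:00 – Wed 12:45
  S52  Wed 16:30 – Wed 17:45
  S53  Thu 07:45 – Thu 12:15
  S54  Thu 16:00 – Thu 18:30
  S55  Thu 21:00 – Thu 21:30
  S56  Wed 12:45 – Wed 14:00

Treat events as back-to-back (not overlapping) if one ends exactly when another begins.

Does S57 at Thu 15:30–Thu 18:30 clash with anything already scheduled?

Yes — it overlaps S54

S51: ends Wed 12:45 at or before S57 starts Thu 15:30 → clear.
S56: ends Wed 14:00 at or before S57 starts Thu 15:30 → clear.
S52: ends Wed 17:45 at or before S57 starts Thu 15:30 → clear.
S53: ends Thu 12:15 at or before S57 starts Thu 15:30 → clear.
S54: starts Thu 16:00 before S57 ends Thu 18:30, and ends Thu 18:30 after S57 starts Thu 15:30 → overlap.
S55: starts Thu 21:00 at or after S57 ends Thu 18:30 → clear.
S57 overlaps S54.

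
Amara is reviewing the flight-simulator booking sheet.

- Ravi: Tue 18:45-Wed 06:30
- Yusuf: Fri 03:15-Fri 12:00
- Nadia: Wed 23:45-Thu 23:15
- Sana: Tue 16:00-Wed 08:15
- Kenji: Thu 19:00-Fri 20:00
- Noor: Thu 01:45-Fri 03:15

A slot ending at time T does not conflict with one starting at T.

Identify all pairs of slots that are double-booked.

Two intervals overlap when each starts before the other ends.
Sorted by start: Sana, Ravi, Nadia, Noor, Kenji, Yusuf.
Ravi starts before Sana ends → Sana and Ravi overlap.
Nadia starts after Sana ends — done with Sana.
Nadia starts after Ravi ends — done with Ravi.
Noor starts before Nadia ends → Nadia and Noor overlap.
Kenji starts before Nadia ends → Nadia and Kenji overlap.
Yusuf starts after Nadia ends.
Kenji starts before Noor ends → Noor and Kenji overlap.
Yusuf starts exactly when Noor ends (back-to-back, no overlap).
Yusuf starts before Kenji ends → Kenji and Yusuf overlap.

Kenji & Nadia, Kenji & Noor, Kenji & Yusuf, Nadia & Noor, Ravi & Sana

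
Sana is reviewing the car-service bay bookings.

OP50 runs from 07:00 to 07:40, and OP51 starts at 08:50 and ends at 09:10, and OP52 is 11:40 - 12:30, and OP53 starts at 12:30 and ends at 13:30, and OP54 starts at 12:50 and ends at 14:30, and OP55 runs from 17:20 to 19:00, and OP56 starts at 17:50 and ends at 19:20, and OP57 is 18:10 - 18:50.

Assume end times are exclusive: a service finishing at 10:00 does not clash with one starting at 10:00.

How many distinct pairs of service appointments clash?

Sorted by start: OP50, OP51, OP52, OP53, OP54, OP55, OP56, OP57.
OP51 starts after OP50 ends — done with OP50.
OP52 starts after OP51 ends — done with OP51.
OP53 starts exactly when OP52 ends (back-to-back, no overlap) — done with OP52.
OP54 starts before OP53 ends → OP53 and OP54 overlap.
OP55 starts after OP53 ends — done with OP53.
OP55 starts after OP54 ends — done with OP54.
OP56 starts before OP55 ends → OP55 and OP56 overlap.
OP57 starts before OP55 ends → OP55 and OP57 overlap.
OP57 starts before OP56 ends → OP56 and OP57 overlap.
Overlapping pairs: OP53 & OP54, OP55 & OP56, OP55 & OP57, OP56 & OP57 — 4 in total.

4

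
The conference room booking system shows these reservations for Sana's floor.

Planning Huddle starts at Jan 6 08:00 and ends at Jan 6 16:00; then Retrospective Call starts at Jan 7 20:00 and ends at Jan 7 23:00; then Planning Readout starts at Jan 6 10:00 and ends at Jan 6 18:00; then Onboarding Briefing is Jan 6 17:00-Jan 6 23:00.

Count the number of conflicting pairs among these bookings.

Sorted by start: Planning Huddle, Planning Readout, Onboarding Briefing, Retrospective Call.
Planning Readout starts before Planning Huddle ends → Planning Huddle and Planning Readout overlap.
Onboarding Briefing starts after Planning Huddle ends; Planning Huddle is clear from here.
Onboarding Briefing starts before Planning Readout ends → Planning Readout and Onboarding Briefing overlap.
Retrospective Call starts after Planning Readout ends.
Retrospective Call starts after Onboarding Briefing ends.
Overlapping pairs: Onboarding Briefing & Planning Readout, Planning Huddle & Planning Readout — 2 in total.

2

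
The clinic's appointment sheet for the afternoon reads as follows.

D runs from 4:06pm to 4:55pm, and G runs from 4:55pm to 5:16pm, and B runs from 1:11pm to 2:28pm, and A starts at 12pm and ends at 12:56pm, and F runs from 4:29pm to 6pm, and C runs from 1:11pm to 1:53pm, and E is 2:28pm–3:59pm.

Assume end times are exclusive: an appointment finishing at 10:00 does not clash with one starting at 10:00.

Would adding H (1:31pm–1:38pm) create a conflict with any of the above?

Yes — it overlaps B, C

A: ends 12:56pm at or before H starts 1:31pm → clear.
B: starts 1:11pm before H ends 1:38pm, and ends 2:28pm after H starts 1:31pm → overlap.
C: starts 1:11pm before H ends 1:38pm, and ends 1:53pm after H starts 1:31pm → overlap.
E: starts 2:28pm at or after H ends 1:38pm → clear.
D: starts 4:06pm at or after H ends 1:38pm → clear.
F: starts 4:29pm at or after H ends 1:38pm → clear.
G: starts 4:55pm at or after H ends 1:38pm → clear.
H overlaps B, C.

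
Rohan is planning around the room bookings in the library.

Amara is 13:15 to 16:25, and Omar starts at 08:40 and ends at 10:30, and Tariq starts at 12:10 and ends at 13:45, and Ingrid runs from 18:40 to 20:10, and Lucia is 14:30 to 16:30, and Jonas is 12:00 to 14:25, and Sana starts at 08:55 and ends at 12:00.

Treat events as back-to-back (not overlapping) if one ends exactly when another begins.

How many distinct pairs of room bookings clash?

Check each pair: they overlap iff neither finishes before the other starts.
Sorted by start: Omar, Sana, Jonas, Tariq, Amara, Lucia, Ingrid.
Sana starts before Omar ends → Omar and Sana overlap.
Jonas starts after Omar ends, so nothing later overlaps Omar either.
Jonas starts exactly when Sana ends (back-to-back, no overlap), so nothing later overlaps Sana either.
Tariq starts before Jonas ends → Jonas and Tariq overlap.
Amara starts before Jonas ends → Jonas and Amara overlap.
Lucia starts after Jonas ends, so nothing later overlaps Jonas either.
Amara starts before Tariq ends → Tariq and Amara overlap.
Lucia starts after Tariq ends, so nothing later overlaps Tariq either.
Lucia starts before Amara ends → Amara and Lucia overlap.
Ingrid starts after Amara ends.
Ingrid starts after Lucia ends.
Overlapping pairs: Amara & Jonas, Amara & Lucia, Amara & Tariq, Jonas & Tariq, Omar & Sana — 5 in total.

5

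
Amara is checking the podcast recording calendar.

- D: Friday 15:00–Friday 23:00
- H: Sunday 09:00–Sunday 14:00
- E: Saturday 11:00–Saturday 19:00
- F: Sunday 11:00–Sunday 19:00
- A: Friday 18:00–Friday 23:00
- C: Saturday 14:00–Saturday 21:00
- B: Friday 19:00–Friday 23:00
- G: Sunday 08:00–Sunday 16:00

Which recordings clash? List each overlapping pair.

A & B, A & D, B & D, C & E, F & G, F & H, G & H

Sorted by start: D, A, B, E, C, G, H, F.
A starts before D ends → D and A overlap.
B starts before D ends → D and B overlap.
E starts after D ends; D is clear from here.
B starts before A ends → A and B overlap.
E starts after A ends; A is clear from here.
E starts after B ends; B is clear from here.
C starts before E ends → E and C overlap.
G starts after E ends; E is clear from here.
G starts after C ends; C is clear from here.
H starts before G ends → G and H overlap.
F starts before G ends → G and F overlap.
F starts before H ends → H and F overlap.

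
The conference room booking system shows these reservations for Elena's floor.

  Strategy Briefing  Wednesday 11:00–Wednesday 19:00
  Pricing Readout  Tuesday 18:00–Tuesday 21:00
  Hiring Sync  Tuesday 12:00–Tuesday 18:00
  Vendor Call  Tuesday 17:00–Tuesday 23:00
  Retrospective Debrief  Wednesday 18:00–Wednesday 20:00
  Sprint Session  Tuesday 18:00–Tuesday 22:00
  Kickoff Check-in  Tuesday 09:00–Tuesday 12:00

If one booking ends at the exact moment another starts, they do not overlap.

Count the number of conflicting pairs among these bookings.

Two intervals overlap when each starts before the other ends.
Sorted by start: Kickoff Check-in, Hiring Sync, Vendor Call, Sprint Session, Pricing Readout, Strategy Briefing, Retrospective Debrief.
Hiring Sync starts exactly when Kickoff Check-in ends (back-to-back, no overlap) — done with Kickoff Check-in.
Vendor Call starts before Hiring Sync ends → Hiring Sync and Vendor Call overlap.
Sprint Session starts exactly when Hiring Sync ends (back-to-back, no overlap) — done with Hiring Sync.
Sprint Session starts before Vendor Call ends → Vendor Call and Sprint Session overlap.
Pricing Readout starts before Vendor Call ends → Vendor Call and Pricing Readout overlap.
Strategy Briefing starts after Vendor Call ends — done with Vendor Call.
Pricing Readout starts before Sprint Session ends → Sprint Session and Pricing Readout overlap.
Strategy Briefing starts after Sprint Session ends — done with Sprint Session.
Strategy Briefing starts after Pricing Readout ends — done with Pricing Readout.
Retrospective Debrief starts before Strategy Briefing ends → Strategy Briefing and Retrospective Debrief overlap.
Overlapping pairs: Hiring Sync & Vendor Call, Pricing Readout & Sprint Session, Pricing Readout & Vendor Call, Retrospective Debrief & Strategy Briefing, Sprint Session & Vendor Call — 5 in total.

5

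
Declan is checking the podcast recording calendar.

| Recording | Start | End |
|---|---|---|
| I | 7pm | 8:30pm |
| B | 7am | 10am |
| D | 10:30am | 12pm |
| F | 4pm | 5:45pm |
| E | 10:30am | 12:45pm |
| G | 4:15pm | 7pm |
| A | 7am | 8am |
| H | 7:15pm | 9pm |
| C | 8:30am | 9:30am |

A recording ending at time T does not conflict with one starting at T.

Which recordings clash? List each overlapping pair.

Sorted by start: A, B, C, D, E, F, G, I, H.
B starts before A ends → A and B overlap.
C starts after A ends, so A has no further overlaps.
C starts before B ends → B and C overlap.
D starts after B ends, so B has no further overlaps.
D starts after C ends, so C has no further overlaps.
E starts before D ends → D and E overlap.
F starts after D ends, so D has no further overlaps.
F starts after E ends, so E has no further overlaps.
G starts before F ends → F and G overlap.
I starts after F ends, so F has no further overlaps.
I starts exactly when G ends (back-to-back, no overlap), so G has no further overlaps.
H starts before I ends → I and H overlap.

A & B, B & C, D & E, F & G, H & I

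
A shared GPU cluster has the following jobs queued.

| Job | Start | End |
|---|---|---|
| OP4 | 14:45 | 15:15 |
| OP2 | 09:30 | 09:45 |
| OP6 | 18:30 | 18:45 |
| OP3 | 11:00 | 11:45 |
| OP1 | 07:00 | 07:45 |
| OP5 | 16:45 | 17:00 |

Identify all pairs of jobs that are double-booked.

Check each pair: they overlap iff neither finishes before the other starts.
Sorted by start: OP1, OP2, OP3, OP4, OP5, OP6.
OP2 starts after OP1 ends; OP1 is clear from here.
OP3 starts after OP2 ends; OP2 is clear from here.
OP4 starts after OP3 ends; OP3 is clear from here.
OP5 starts after OP4 ends; OP4 is clear from here.
OP6 starts after OP5 ends.

none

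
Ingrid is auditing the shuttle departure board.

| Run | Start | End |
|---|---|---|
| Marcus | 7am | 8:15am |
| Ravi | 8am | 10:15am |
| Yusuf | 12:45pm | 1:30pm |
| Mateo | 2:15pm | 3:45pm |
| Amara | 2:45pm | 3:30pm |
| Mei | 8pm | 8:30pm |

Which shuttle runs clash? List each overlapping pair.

Sorted by start: Marcus, Ravi, Yusuf, Mateo, Amara, Mei.
Ravi starts before Marcus ends → Marcus and Ravi overlap.
Yusuf starts after Marcus ends — done with Marcus.
Yusuf starts after Ravi ends — done with Ravi.
Mateo starts after Yusuf ends — done with Yusuf.
Amara starts before Mateo ends → Mateo and Amara overlap.
Mei starts after Mateo ends.
Mei starts after Amara ends.

Amara & Mateo, Marcus & Ravi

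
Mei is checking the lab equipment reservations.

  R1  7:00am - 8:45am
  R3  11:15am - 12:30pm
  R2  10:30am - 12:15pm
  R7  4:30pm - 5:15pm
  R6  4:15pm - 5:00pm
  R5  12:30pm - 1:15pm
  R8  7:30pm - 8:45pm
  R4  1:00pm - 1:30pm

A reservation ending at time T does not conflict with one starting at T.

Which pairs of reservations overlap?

Sorted by start: R1, R2, R3, R5, R4, R6, R7, R8.
R2 starts after R1 ends; R1 is clear from here.
R3 starts before R2 ends → R2 and R3 overlap.
R5 starts after R2 ends; R2 is clear from here.
R5 starts exactly when R3 ends (back-to-back, no overlap); R3 is clear from here.
R4 starts before R5 ends → R5 and R4 overlap.
R6 starts after R5 ends; R5 is clear from here.
R6 starts after R4 ends; R4 is clear from here.
R7 starts before R6 ends → R6 and R7 overlap.
R8 starts after R6 ends.
R8 starts after R7 ends.

R2 & R3, R4 & R5, R6 & R7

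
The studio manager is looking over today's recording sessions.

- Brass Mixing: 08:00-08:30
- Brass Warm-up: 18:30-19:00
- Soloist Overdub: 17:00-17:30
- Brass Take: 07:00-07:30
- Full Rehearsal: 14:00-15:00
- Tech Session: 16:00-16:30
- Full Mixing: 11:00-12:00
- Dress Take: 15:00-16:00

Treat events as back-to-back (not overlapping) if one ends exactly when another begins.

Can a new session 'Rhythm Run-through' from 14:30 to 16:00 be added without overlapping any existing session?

No — it overlaps Dress Take, Full Rehearsal

Brass Take: ends 07:30 at or before Rhythm Run-through starts 14:30 → clear.
Brass Mixing: ends 08:30 at or before Rhythm Run-through starts 14:30 → clear.
Full Mixing: ends 12:00 at or before Rhythm Run-through starts 14:30 → clear.
Full Rehearsal: starts 14:00 before Rhythm Run-through ends 16:00, and ends 15:00 after Rhythm Run-through starts 14:30 → overlap.
Dress Take: starts 15:00 before Rhythm Run-through ends 16:00, and ends 16:00 after Rhythm Run-through starts 14:30 → overlap.
Tech Session: starts 16:00 at or after Rhythm Run-through ends 16:00 → clear.
Soloist Overdub: starts 17:00 at or after Rhythm Run-through ends 16:00 → clear.
Brass Warm-up: starts 18:30 at or after Rhythm Run-through ends 16:00 → clear.
Rhythm Run-through overlaps Dress Take, Full Rehearsal.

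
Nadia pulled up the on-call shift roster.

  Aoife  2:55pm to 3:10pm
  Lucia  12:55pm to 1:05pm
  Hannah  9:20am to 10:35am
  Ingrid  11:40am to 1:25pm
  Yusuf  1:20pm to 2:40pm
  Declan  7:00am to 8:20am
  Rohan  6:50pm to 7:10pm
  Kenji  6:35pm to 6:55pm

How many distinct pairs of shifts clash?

3

Two intervals overlap when each starts before the other ends.
Sorted by start: Declan, Hannah, Ingrid, Lucia, Yusuf, Aoife, Kenji, Rohan.
Hannah starts after Declan ends — done with Declan.
Ingrid starts after Hannah ends — done with Hannah.
Lucia starts before Ingrid ends → Ingrid and Lucia overlap.
Yusuf starts before Ingrid ends → Ingrid and Yusuf overlap.
Aoife starts after Ingrid ends — done with Ingrid.
Yusuf starts after Lucia ends — done with Lucia.
Aoife starts after Yusuf ends — done with Yusuf.
Kenji starts after Aoife ends — done with Aoife.
Rohan starts before Kenji ends → Kenji and Rohan overlap.
Overlapping pairs: Ingrid & Lucia, Ingrid & Yusuf, Kenji & Rohan — 3 in total.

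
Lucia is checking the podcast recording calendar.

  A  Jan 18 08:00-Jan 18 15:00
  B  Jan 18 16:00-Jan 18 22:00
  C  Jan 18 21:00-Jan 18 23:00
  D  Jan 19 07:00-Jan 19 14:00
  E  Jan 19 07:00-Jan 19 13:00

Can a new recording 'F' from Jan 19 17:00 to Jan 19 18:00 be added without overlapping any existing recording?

Yes — the slot is free

A: ends Jan 18 15:00 at or before F starts Jan 19 17:00 → clear.
B: ends Jan 18 22:00 at or before F starts Jan 19 17:00 → clear.
C: ends Jan 18 23:00 at or before F starts Jan 19 17:00 → clear.
D: ends Jan 19 14:00 at or before F starts Jan 19 17:00 → clear.
E: ends Jan 19 13:00 at or before F starts Jan 19 17:00 → clear.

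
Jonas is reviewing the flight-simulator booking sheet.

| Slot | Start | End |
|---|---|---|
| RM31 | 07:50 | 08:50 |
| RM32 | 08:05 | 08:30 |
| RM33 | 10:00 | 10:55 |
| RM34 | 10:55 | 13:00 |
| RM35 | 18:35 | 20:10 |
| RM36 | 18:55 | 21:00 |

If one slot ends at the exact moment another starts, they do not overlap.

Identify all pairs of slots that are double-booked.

RM31 & RM32, RM35 & RM36

Two intervals overlap when each starts before the other ends.
Sorted by start: RM31, RM32, RM33, RM34, RM35, RM36.
RM32 starts before RM31 ends → RM31 and RM32 overlap.
RM33 starts after RM31 ends; RM31 is clear from here.
RM33 starts after RM32 ends; RM32 is clear from here.
RM34 starts exactly when RM33 ends (back-to-back, no overlap); RM33 is clear from here.
RM35 starts after RM34 ends; RM34 is clear from here.
RM36 starts before RM35 ends → RM35 and RM36 overlap.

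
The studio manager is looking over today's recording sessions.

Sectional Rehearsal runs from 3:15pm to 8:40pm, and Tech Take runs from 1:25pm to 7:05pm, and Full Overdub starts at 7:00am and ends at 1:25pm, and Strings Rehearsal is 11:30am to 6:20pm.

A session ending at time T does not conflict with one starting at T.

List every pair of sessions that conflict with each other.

Sorted by start: Full Overdub, Strings Rehearsal, Tech Take, Sectional Rehearsal.
Strings Rehearsal starts before Full Overdub ends → Full Overdub and Strings Rehearsal overlap.
Tech Take starts exactly when Full Overdub ends (back-to-back, no overlap) — done with Full Overdub.
Tech Take starts before Strings Rehearsal ends → Strings Rehearsal and Tech Take overlap.
Sectional Rehearsal starts before Strings Rehearsal ends → Strings Rehearsal and Sectional Rehearsal overlap.
Sectional Rehearsal starts before Tech Take ends → Tech Take and Sectional Rehearsal overlap.

Full Overdub & Strings Rehearsal, Sectional Rehearsal & Strings Rehearsal, Sectional Rehearsal & Tech Take, Strings Rehearsal & Tech Take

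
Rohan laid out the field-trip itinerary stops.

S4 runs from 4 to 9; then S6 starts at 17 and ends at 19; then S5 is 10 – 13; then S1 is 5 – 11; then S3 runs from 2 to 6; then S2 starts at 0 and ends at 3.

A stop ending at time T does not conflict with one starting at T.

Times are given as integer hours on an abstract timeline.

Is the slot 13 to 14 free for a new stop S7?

S2: ends 3 at or before S7 starts 13 → clear.
S3: ends 6 at or before S7 starts 13 → clear.
S4: ends 9 at or before S7 starts 13 → clear.
S1: ends 11 at or before S7 starts 13 → clear.
S5: ends 13 at or before S7 starts 13 → clear.
S6: starts 17 at or after S7 ends 14 → clear.

Yes — the slot is free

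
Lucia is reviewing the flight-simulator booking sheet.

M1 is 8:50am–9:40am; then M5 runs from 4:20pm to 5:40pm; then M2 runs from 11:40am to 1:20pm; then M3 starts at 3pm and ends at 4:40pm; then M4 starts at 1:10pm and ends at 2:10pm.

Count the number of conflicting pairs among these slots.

Sorted by start: M1, M2, M4, M3, M5.
M2 starts after M1 ends, so M1 has no further overlaps.
M4 starts before M2 ends → M2 and M4 overlap.
M3 starts after M2 ends, so M2 has no further overlaps.
M3 starts after M4 ends, so M4 has no further overlaps.
M5 starts before M3 ends → M3 and M5 overlap.
Overlapping pairs: M2 & M4, M3 & M5 — 2 in total.

2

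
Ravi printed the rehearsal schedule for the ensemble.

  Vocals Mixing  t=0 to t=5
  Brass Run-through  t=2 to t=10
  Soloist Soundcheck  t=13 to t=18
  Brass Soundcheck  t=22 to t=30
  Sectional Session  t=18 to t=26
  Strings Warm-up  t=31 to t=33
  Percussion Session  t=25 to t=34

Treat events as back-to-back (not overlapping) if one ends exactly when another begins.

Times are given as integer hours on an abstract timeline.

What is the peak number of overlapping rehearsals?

3

Sweep the timeline, counting +1 at each start and −1 at each end (ends before starts at a tie):
t=0 start Vocals Mixing → 1
t=2 start Brass Run-through → 2
t=5 end Vocals Mixing → 1
t=10 end Brass Run-through → 0
t=13 start Soloist Soundcheck → 1
t=18 end Soloist Soundcheck → 0
t=18 start Sectional Session → 1
t=22 start Brass Soundcheck → 2
t=25 start Percussion Session → 3
t=26 end Sectional Session → 2
t=30 end Brass Soundcheck → 1
t=31 start Strings Warm-up → 2
t=33 end Strings Warm-up → 1
t=34 end Percussion Session → 0
Peak is 3, at t=25 (Brass Soundcheck, Percussion Session, Sectional Session).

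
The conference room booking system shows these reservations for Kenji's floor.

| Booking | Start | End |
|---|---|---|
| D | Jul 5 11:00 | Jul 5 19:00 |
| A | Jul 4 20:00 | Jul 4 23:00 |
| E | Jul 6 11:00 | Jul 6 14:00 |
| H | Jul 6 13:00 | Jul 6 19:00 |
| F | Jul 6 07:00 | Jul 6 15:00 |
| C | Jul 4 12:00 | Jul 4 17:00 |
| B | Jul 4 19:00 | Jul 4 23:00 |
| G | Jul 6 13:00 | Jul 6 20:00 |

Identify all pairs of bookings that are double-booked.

Check each pair: they overlap iff neither finishes before the other starts.
Sorted by start: C, B, A, D, F, E, G, H.
B starts after C ends — done with C.
A starts before B ends → B and A overlap.
D starts after B ends — done with B.
D starts after A ends — done with A.
F starts after D ends — done with D.
E starts before F ends → F and E overlap.
G starts before F ends → F and G overlap.
H starts before F ends → F and H overlap.
G starts before E ends → E and G overlap.
H starts before E ends → E and H overlap.
H starts before G ends → G and H overlap.

A & B, E & F, E & G, E & H, F & G, F & H, G & H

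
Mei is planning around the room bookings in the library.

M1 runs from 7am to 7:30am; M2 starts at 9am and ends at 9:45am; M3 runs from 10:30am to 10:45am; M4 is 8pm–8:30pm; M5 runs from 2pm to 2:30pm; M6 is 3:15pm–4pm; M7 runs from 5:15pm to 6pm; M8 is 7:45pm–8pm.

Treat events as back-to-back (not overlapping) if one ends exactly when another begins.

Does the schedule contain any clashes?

No

Check each pair: they overlap iff neither finishes before the other starts.
Sorted by start: M1, M2, M3, M5, M6, M7, M8, M4.
M2 starts after M1 ends, so M1 has no further overlaps.
M3 starts after M2 ends, so M2 has no further overlaps.
M5 starts after M3 ends, so M3 has no further overlaps.
M6 starts after M5 ends, so M5 has no further overlaps.
M7 starts after M6 ends, so M6 has no further overlaps.
M8 starts after M7 ends, so M7 has no further overlaps.
M4 starts exactly when M8 ends (back-to-back, no overlap).
Every pair is clear; the schedule has no overlaps.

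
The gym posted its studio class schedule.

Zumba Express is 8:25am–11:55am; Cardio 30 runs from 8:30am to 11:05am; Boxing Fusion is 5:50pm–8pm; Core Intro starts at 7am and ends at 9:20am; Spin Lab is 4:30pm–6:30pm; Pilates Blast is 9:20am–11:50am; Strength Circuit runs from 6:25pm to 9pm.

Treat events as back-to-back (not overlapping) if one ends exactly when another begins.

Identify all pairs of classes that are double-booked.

Boxing Fusion & Spin Lab, Boxing Fusion & Strength Circuit, Cardio 30 & Core Intro, Cardio 30 & Pilates Blast, Cardio 30 & Zumba Express, Core Intro & Zumba Express, Pilates Blast & Zumba Express, Spin Lab & Strength Circuit

Check each pair: they overlap iff neither finishes before the other starts.
Sorted by start: Core Intro, Zumba Express, Cardio 30, Pilates Blast, Spin Lab, Boxing Fusion, Strength Circuit.
Zumba Express starts before Core Intro ends → Core Intro and Zumba Express overlap.
Cardio 30 starts before Core Intro ends → Core Intro and Cardio 30 overlap.
Pilates Blast starts exactly when Core Intro ends (back-to-back, no overlap), so Core Intro has no further overlaps.
Cardio 30 starts before Zumba Express ends → Zumba Express and Cardio 30 overlap.
Pilates Blast starts before Zumba Express ends → Zumba Express and Pilates Blast overlap.
Spin Lab starts after Zumba Express ends, so Zumba Express has no further overlaps.
Pilates Blast starts before Cardio 30 ends → Cardio 30 and Pilates Blast overlap.
Spin Lab starts after Cardio 30 ends, so Cardio 30 has no further overlaps.
Spin Lab starts after Pilates Blast ends, so Pilates Blast has no further overlaps.
Boxing Fusion starts before Spin Lab ends → Spin Lab and Boxing Fusion overlap.
Strength Circuit starts before Spin Lab ends → Spin Lab and Strength Circuit overlap.
Strength Circuit starts before Boxing Fusion ends → Boxing Fusion and Strength Circuit overlap.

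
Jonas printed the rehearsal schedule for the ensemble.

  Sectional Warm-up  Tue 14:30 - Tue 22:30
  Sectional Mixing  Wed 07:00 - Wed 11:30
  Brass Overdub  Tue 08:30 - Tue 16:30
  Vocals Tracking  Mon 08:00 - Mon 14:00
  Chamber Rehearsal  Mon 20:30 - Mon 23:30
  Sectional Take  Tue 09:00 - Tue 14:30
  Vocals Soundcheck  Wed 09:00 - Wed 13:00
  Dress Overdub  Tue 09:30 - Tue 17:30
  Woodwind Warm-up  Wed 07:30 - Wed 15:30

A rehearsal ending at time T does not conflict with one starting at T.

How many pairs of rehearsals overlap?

8

Sorted by start: Vocals Tracking, Chamber Rehearsal, Brass Overdub, Sectional Take, Dress Overdub, Sectional Warm-up, Sectional Mixing, Woodwind Warm-up, Vocals Soundcheck.
Chamber Rehearsal starts after Vocals Tracking ends, so Vocals Tracking has no further overlaps.
Brass Overdub starts after Chamber Rehearsal ends, so Chamber Rehearsal has no further overlaps.
Sectional Take starts before Brass Overdub ends → Brass Overdub and Sectional Take overlap.
Dress Overdub starts before Brass Overdub ends → Brass Overdub and Dress Overdub overlap.
Sectional Warm-up starts before Brass Overdub ends → Brass Overdub and Sectional Warm-up overlap.
Sectional Mixing starts after Brass Overdub ends, so Brass Overdub has no further overlaps.
Dress Overdub starts before Sectional Take ends → Sectional Take and Dress Overdub overlap.
Sectional Warm-up starts exactly when Sectional Take ends (back-to-back, no overlap), so Sectional Take has no further overlaps.
Sectional Warm-up starts before Dress Overdub ends → Dress Overdub and Sectional Warm-up overlap.
Sectional Mixing starts after Dress Overdub ends, so Dress Overdub has no further overlaps.
Sectional Mixing starts after Sectional Warm-up ends, so Sectional Warm-up has no further overlaps.
Woodwind Warm-up starts before Sectional Mixing ends → Sectional Mixing and Woodwind Warm-up overlap.
Vocals Soundcheck starts before Sectional Mixing ends → Sectional Mixing and Vocals Soundcheck overlap.
Vocals Soundcheck starts before Woodwind Warm-up ends → Woodwind Warm-up and Vocals Soundcheck overlap.
Overlapping pairs: Brass Overdub & Dress Overdub, Brass Overdub & Sectional Take, Brass Overdub & Sectional Warm-up, Dress Overdub & Sectional Take, Dress Overdub & Sectional Warm-up, Sectional Mixing & Vocals Soundcheck, Sectional Mixing & Woodwind Warm-up, Vocals Soundcheck & Woodwind Warm-up — 8 in total.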